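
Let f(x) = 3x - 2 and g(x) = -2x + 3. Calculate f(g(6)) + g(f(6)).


f(g(6)) = -29
g(f(6)) = -29
Sum = -58

-58


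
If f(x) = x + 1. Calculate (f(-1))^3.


f(-1) = 0
(0)^3 = 0

0


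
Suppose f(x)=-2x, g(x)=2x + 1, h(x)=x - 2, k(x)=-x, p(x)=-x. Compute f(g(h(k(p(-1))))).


p(-1) = 1
k(1) = -1
h(-1) = -3
g(-3) = -5
f(-5) = 10

10


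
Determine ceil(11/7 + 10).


12


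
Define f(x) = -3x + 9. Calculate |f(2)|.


3


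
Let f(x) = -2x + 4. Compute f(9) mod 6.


f(9) = -14
-14 mod 6 = 4

4


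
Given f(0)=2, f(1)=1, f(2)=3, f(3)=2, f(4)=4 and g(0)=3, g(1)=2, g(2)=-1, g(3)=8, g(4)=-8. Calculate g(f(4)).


f(4) = 4
g(4) = -8

-8


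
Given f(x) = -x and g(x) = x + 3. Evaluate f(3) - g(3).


f(3) = -3
g(3) = 6
Difference = -9

-9


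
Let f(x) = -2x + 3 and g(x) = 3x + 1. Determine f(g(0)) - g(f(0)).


f(g(0)) = 1
g(f(0)) = 10
Difference = -9

-9


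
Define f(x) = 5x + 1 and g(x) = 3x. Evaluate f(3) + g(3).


f(3) = 16
g(3) = 9
Sum = 25

25


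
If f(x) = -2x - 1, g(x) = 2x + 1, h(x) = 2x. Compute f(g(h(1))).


h(1) = 2
g(2) = 5
f(5) = -11

-11


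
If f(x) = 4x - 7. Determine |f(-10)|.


f(-10) = -47
|-47| = 47

47


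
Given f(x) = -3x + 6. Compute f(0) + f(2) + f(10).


f(0) = 6
f(2) = 0
f(10) = -24
Sum = -18

-18


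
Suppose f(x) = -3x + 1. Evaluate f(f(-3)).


-29


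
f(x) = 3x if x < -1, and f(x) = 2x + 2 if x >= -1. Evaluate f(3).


3 satisfies x >= -1
f(3) = 8

8


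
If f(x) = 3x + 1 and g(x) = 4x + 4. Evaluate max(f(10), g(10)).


f(10) = 31
g(10) = 44
max = 44

44


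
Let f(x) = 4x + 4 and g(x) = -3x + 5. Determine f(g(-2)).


48


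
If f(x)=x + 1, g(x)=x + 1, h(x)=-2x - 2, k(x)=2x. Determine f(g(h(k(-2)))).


k(-2) = -4
h(-4) = 6
g(6) = 7
f(7) = 8

8


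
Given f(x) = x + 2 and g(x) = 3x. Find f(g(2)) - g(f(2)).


-4


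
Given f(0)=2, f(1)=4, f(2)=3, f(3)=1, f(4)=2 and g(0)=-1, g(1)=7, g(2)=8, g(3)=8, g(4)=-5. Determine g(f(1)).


f(1) = 4
g(4) = -5

-5


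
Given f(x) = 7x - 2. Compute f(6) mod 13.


1


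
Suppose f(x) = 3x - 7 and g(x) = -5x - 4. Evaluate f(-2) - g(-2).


f(-2) = -13
g(-2) = 6
Difference = -19

-19


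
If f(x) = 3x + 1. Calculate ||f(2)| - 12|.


f(2) = 7
|7| = 7
|7 - 12| = 5

5


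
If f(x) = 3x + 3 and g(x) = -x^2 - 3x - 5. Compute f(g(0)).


g(0) = -5
f(-5) = -12

-12


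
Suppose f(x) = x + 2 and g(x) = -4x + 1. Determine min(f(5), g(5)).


f(5) = 7
g(5) = -19
min = -19

-19


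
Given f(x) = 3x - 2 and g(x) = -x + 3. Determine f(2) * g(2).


f(2) = 4
g(2) = 1
Product = 4

4


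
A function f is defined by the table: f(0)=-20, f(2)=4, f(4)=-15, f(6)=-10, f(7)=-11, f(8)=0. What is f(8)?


0


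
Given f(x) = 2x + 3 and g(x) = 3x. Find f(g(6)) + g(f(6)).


84


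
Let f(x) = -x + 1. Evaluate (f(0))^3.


1


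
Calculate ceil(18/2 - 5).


4


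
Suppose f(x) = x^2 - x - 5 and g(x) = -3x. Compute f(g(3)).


g(3) = -9
f(-9) = 1*(-9)^2 - 1*(-9) - 5 = 85

85


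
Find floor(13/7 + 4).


13/7 = 1.8571
1.8571 + 4 = 5.8571
floor(5.8571) = 5

5


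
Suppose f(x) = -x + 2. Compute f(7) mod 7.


f(7) = -5
-5 mod 7 = 2

2


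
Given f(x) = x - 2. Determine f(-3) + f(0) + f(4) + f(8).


f(-3) = -5
f(0) = -2
f(4) = 2
f(8) = 6
Sum = 1

1


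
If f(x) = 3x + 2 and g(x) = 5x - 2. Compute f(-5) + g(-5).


f(-5) = -13
g(-5) = -27
Sum = -40

-40


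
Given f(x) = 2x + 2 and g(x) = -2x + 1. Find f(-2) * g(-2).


f(-2) = -2
g(-2) = 5
Product = -10

-10


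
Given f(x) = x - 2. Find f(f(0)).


f(0) = -2
f(-2) = -4

-4


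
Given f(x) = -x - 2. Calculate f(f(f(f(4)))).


4


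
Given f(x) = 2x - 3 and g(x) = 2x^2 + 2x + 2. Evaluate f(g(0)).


g(0) = 2
f(2) = 1

1


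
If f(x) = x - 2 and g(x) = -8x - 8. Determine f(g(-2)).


g(-2) = 8
f(8) = 6

6


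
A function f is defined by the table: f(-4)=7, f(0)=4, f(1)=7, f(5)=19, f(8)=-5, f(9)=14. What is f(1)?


Reading from the table at x = 1

7


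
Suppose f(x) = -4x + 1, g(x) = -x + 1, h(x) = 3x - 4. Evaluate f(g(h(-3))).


h(-3) = -13
g(-13) = 14
f(14) = -55

-55


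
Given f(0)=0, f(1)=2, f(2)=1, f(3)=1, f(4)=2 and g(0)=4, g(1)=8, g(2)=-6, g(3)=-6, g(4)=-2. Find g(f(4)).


f(4) = 2
g(2) = -6

-6


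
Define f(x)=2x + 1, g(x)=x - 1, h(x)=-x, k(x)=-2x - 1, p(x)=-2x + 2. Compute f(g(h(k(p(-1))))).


p(-1) = 4
k(4) = -9
h(-9) = 9
g(9) = 8
f(8) = 17

17


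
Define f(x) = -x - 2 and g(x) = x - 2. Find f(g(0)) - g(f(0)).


4


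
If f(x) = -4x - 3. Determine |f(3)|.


15


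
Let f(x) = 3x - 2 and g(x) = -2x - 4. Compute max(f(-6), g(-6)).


f(-6) = -20
g(-6) = 8
max = 8

8


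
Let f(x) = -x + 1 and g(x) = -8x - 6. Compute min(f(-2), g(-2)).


f(-2) = 3
g(-2) = 10
min = 3

3


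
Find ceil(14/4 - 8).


-4


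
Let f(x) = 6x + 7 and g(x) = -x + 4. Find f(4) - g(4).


31


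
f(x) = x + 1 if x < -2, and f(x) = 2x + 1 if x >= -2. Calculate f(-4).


-4 satisfies x < -2
f(-4) = -3

-3


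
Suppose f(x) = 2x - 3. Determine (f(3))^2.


f(3) = 3
(3)^2 = 9

9


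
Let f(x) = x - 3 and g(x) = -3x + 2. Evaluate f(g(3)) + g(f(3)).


f(g(3)) = -10
g(f(3)) = 2
Sum = -8

-8


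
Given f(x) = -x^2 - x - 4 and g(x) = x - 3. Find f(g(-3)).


g(-3) = -6
f(-6) = (-1)*(-6)^2 - 1*(-6) - 4 = -34

-34


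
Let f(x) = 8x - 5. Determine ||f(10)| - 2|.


f(10) = 75
|75| = 75
|75 - 2| = 73

73


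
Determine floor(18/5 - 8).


18/5 = 3.6
3.6 - 8 = -4.4
floor(-4.4) = -5

-5


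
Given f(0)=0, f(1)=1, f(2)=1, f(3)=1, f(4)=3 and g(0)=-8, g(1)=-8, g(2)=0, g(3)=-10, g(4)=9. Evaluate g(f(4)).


f(4) = 3
g(3) = -10

-10


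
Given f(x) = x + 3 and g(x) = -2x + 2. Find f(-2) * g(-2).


f(-2) = 1
g(-2) = 6
Product = 6

6


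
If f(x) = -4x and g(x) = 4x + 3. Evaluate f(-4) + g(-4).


f(-4) = 16
g(-4) = -13
Sum = 3

3


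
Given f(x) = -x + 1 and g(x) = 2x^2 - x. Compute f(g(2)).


-5


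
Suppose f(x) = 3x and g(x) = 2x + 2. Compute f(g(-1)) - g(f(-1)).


4


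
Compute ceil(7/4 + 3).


7/4 = 1.75
1.75 + 3 = 4.75
ceil(4.75) = 5

5


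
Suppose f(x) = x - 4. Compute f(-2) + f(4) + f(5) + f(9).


0


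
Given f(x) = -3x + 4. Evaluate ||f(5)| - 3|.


f(5) = -11
|-11| = 11
|11 - 3| = 8

8


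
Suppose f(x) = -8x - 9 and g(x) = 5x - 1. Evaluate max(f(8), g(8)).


f(8) = -73
g(8) = 39
max = 39

39


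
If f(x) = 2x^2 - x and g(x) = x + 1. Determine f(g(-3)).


g(-3) = -2
f(-2) = 2*(-2)^2 - 1*(-2) = 10

10


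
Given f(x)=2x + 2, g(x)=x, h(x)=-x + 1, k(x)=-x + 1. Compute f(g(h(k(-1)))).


k(-1) = 2
h(2) = -1
g(-1) = -1
f(-1) = 0

0


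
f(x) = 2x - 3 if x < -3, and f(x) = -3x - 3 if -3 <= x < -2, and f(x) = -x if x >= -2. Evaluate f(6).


-6


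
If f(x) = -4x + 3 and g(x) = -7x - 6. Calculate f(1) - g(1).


f(1) = -1
g(1) = -13
Difference = 12

12


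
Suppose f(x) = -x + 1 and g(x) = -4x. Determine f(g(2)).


g(2) = -8
f(-8) = 9

9


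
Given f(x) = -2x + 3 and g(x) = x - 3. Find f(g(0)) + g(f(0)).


f(g(0)) = 9
g(f(0)) = 0
Sum = 9

9


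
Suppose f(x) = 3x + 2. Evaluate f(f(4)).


f(4) = 14
f(14) = 44

44


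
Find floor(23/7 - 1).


23/7 = 3.2857
3.2857 - 1 = 2.2857
floor(2.2857) = 2

2


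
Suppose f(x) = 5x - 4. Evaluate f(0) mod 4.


f(0) = -4
-4 mod 4 = 0

0


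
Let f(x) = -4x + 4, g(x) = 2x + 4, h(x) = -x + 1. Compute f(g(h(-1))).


h(-1) = 2
g(2) = 8
f(8) = -28

-28


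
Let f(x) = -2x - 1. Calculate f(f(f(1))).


f(1) = -3
f(-3) = 5
f(5) = -11

-11


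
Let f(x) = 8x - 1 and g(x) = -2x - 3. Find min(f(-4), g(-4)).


-33


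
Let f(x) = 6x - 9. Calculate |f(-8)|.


f(-8) = -57
|-57| = 57

57


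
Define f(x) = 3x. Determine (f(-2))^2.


f(-2) = -6
(-6)^2 = 36

36


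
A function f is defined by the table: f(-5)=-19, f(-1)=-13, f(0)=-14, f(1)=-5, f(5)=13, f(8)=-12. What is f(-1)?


Reading from the table at x = -1

-13


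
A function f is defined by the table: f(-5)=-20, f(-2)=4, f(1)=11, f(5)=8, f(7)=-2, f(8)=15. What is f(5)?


Reading from the table at x = 5

8


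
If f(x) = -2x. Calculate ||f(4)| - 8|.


f(4) = -8
|-8| = 8
|8 - 8| = 0

0


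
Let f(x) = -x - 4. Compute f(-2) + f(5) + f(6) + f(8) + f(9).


-46


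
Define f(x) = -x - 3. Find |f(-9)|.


f(-9) = 6
|6| = 6

6


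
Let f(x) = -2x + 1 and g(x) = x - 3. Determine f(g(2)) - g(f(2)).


f(g(2)) = 3
g(f(2)) = -6
Difference = 9

9


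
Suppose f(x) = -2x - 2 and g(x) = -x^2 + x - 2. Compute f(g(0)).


2


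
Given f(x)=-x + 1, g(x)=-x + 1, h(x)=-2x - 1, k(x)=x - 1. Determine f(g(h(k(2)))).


k(2) = 1
h(1) = -3
g(-3) = 4
f(4) = -3

-3


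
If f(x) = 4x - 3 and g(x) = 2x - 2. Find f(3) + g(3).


f(3) = 9
g(3) = 4
Sum = 13

13


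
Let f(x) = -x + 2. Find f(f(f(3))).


f(3) = -1
f(-1) = 3
f(3) = -1

-1


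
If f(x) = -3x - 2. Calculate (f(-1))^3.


f(-1) = 1
(1)^3 = 1

1


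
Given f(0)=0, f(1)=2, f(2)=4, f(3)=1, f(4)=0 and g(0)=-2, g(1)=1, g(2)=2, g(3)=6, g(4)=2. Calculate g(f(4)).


f(4) = 0
g(0) = -2

-2


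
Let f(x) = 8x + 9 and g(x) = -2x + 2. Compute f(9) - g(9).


f(9) = 81
g(9) = -16
Difference = 97

97


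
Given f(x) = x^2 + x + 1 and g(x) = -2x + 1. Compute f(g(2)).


g(2) = -3
f(-3) = 1*(-3)^2 + 1*(-3) + 1 = 7

7


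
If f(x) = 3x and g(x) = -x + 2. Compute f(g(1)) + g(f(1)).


f(g(1)) = 3
g(f(1)) = -1
Sum = 2

2


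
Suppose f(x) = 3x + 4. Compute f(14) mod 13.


7


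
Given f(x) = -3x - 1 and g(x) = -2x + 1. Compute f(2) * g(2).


21


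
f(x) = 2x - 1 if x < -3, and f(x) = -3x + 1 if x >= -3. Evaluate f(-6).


-6 satisfies x < -3
f(-6) = -13

-13


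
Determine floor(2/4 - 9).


2/4 = 0.5
0.5 - 9 = -8.5
floor(-8.5) = -9

-9


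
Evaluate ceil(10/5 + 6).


8


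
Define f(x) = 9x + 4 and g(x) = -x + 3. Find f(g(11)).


g(11) = -8
f(-8) = -68

-68


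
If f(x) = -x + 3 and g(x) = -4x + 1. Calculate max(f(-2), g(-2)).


f(-2) = 5
g(-2) = 9
max = 9

9


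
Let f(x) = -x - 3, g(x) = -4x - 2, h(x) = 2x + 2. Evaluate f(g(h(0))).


h(0) = 2
g(2) = -10
f(-10) = 7

7


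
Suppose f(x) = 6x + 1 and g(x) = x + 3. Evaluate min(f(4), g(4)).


7


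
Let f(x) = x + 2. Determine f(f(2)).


6


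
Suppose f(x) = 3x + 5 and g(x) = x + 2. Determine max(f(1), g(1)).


8


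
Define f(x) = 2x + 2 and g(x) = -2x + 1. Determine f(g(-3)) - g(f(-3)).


7


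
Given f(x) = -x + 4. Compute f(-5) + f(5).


f(-5) = 9
f(5) = -1
Sum = 8

8


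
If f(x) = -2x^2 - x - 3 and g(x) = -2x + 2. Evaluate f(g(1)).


-3


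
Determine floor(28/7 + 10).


28/7 = 4
4 + 10 = 14
floor(14) = 14

14


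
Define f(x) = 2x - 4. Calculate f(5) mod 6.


f(5) = 6
6 mod 6 = 0

0


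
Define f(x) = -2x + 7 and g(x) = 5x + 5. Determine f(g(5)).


-53


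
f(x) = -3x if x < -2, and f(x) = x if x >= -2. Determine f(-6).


18


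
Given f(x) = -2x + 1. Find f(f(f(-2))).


f(-2) = 5
f(5) = -9
f(-9) = 19

19


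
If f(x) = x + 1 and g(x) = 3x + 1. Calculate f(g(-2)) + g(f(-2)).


-6


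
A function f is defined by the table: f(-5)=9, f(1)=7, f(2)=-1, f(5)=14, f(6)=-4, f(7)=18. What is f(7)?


Reading from the table at x = 7

18


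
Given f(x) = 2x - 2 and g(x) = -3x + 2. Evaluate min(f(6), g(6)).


f(6) = 10
g(6) = -16
min = -16

-16


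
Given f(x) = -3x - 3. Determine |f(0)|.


f(0) = -3
|-3| = 3

3


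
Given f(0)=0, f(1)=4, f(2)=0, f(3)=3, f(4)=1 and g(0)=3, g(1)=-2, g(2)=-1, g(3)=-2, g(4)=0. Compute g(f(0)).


f(0) = 0
g(0) = 3

3


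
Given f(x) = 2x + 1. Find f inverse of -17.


-9


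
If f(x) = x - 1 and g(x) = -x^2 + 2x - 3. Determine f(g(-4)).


-28


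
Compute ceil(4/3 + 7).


4/3 = 1.3333
1.3333 + 7 = 8.3333
ceil(8.3333) = 9

9


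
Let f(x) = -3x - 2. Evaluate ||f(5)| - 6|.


f(5) = -17
|-17| = 17
|17 - 6| = 11

11


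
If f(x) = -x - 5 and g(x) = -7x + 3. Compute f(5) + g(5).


f(5) = -10
g(5) = -32
Sum = -42

-42


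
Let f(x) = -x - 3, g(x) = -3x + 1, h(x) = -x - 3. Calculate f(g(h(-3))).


h(-3) = 0
g(0) = 1
f(1) = -4

-4


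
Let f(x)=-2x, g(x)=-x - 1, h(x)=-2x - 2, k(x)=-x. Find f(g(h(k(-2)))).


k(-2) = 2
h(2) = -6
g(-6) = 5
f(5) = -10

-10


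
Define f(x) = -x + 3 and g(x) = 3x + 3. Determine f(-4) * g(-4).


f(-4) = 7
g(-4) = -9
Product = -63

-63


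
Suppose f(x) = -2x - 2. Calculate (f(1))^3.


f(1) = -4
(-4)^3 = -64

-64


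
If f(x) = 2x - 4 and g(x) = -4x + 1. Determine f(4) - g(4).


f(4) = 4
g(4) = -15
Difference = 19

19


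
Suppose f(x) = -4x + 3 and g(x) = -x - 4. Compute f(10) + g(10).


f(10) = -37
g(10) = -14
Sum = -51

-51


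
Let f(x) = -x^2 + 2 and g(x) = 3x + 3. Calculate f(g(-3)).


g(-3) = -6
f(-6) = (-1)*(-6)^2 + 2 = -34

-34


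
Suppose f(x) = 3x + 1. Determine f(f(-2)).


-14


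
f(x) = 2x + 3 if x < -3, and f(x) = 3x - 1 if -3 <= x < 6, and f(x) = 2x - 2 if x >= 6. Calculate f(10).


10 satisfies x >= 6
f(10) = 18

18


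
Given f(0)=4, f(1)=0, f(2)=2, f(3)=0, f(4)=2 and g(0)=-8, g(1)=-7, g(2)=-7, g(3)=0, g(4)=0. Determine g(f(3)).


f(3) = 0
g(0) = -8

-8


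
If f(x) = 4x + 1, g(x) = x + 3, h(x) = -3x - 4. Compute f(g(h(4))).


-51


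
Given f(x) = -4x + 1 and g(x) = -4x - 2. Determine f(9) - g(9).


3


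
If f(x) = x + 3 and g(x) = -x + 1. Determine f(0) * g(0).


f(0) = 3
g(0) = 1
Product = 3

3


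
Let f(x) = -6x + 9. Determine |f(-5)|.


f(-5) = 39
|39| = 39

39


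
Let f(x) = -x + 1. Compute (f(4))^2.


f(4) = -3
(-3)^2 = 9

9


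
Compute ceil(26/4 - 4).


26/4 = 6.5
6.5 - 4 = 2.5
ceil(2.5) = 3

3


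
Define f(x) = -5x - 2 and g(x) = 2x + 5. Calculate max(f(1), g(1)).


f(1) = -7
g(1) = 7
max = 7

7


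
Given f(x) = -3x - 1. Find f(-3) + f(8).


-17


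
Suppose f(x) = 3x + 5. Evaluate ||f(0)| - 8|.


f(0) = 5
|5| = 5
|5 - 8| = 3

3


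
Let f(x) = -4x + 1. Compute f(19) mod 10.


f(19) = -75
-75 mod 10 = 5

5


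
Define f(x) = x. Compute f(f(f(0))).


f(0) = 0
f(0) = 0
f(0) = 0

0


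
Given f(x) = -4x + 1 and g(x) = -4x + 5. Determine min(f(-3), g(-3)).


f(-3) = 13
g(-3) = 17
min = 13

13


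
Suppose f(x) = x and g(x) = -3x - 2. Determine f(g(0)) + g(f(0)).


f(g(0)) = -2
g(f(0)) = -2
Sum = -4

-4


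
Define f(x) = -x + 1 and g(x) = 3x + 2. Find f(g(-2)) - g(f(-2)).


f(g(-2)) = 5
g(f(-2)) = 11
Difference = -6

-6


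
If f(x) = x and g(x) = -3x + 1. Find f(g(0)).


g(0) = 1
f(1) = 1

1


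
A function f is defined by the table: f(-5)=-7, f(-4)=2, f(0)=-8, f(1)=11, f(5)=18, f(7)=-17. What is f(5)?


18


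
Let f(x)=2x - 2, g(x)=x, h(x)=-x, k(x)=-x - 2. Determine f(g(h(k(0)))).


k(0) = -2
h(-2) = 2
g(2) = 2
f(2) = 2

2


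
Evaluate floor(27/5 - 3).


27/5 = 5.4
5.4 - 3 = 2.4
floor(2.4) = 2

2


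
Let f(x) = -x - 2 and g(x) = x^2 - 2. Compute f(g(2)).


g(2) = 2
f(2) = -4

-4


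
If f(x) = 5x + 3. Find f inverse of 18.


Solve 5x + 3 = 18
x = (18 - 3) / 5 = 3

3


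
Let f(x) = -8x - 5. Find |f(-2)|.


11


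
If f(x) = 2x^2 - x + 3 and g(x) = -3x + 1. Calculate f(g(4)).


g(4) = -11
f(-11) = 2*(-11)^2 - 1*(-11) + 3 = 256

256


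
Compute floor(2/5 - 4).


2/5 = 0.4
0.4 - 4 = -3.6
floor(-3.6) = -4

-4


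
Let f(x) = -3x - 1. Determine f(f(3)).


f(3) = -10
f(-10) = 29

29


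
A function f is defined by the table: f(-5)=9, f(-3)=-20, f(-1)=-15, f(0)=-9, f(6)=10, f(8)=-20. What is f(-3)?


Reading from the table at x = -3

-20


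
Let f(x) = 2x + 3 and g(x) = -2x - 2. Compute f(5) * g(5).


f(5) = 13
g(5) = -12
Product = -156

-156


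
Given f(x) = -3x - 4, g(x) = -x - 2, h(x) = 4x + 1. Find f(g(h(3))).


h(3) = 13
g(13) = -15
f(-15) = 41

41


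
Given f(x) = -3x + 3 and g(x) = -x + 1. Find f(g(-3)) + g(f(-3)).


f(g(-3)) = -9
g(f(-3)) = -11
Sum = -20

-20


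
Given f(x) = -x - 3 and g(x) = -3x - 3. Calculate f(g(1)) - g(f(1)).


f(g(1)) = 3
g(f(1)) = 9
Difference = -6

-6


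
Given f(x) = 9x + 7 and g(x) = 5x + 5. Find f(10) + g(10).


f(10) = 97
g(10) = 55
Sum = 152

152


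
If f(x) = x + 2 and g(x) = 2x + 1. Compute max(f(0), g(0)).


f(0) = 2
g(0) = 1
max = 2

2


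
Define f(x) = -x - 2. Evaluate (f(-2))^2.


f(-2) = 0
(0)^2 = 0

0


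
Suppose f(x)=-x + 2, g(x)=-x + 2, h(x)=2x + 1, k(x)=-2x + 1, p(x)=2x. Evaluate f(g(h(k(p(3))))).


p(3) = 6
k(6) = -11
h(-11) = -21
g(-21) = 23
f(23) = -21

-21


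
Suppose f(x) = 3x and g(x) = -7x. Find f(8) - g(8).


f(8) = 24
g(8) = -56
Difference = 80

80


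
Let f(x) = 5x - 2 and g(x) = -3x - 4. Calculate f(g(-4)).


g(-4) = 8
f(8) = 38

38


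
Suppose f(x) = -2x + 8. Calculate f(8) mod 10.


f(8) = -8
-8 mod 10 = 2

2


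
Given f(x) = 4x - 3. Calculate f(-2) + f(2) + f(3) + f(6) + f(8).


f(-2) = -11
f(2) = 5
f(3) = 9
f(6) = 21
f(8) = 29
Sum = 53

53


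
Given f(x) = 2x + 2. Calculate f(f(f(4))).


46


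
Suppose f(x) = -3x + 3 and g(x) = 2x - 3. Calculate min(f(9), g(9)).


-24


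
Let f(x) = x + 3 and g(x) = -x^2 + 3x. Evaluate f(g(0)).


3


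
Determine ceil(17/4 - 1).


17/4 = 4.25
4.25 - 1 = 3.25
ceil(3.25) = 4

4


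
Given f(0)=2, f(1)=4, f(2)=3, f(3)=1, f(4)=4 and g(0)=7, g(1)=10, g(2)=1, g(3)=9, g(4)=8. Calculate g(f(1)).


f(1) = 4
g(4) = 8

8


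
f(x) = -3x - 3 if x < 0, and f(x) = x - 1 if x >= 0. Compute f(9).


9 satisfies x >= 0
f(9) = 8

8


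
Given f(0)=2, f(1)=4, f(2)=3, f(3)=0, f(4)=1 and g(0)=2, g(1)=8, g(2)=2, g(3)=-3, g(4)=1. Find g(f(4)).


f(4) = 1
g(1) = 8

8


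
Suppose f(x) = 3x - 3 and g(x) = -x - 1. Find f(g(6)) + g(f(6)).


f(g(6)) = -24
g(f(6)) = -16
Sum = -40

-40


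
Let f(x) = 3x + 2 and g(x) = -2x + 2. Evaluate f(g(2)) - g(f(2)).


f(g(2)) = -4
g(f(2)) = -14
Difference = 10

10


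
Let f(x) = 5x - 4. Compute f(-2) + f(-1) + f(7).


f(-2) = -14
f(-1) = -9
f(7) = 31
Sum = 8

8


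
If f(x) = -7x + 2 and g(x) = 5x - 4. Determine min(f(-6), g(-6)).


f(-6) = 44
g(-6) = -34
min = -34

-34


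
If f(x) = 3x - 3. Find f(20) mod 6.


f(20) = 57
57 mod 6 = 3

3


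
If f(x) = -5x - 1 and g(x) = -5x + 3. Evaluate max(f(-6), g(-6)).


f(-6) = 29
g(-6) = 33
max = 33

33


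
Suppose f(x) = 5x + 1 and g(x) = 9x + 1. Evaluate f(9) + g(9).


f(9) = 46
g(9) = 82
Sum = 128

128


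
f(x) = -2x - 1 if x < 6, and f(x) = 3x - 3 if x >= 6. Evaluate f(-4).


-4 satisfies x < 6
f(-4) = 7

7


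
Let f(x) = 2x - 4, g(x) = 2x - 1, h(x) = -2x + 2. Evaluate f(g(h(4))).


h(4) = -6
g(-6) = -13
f(-13) = -30

-30


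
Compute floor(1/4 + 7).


1/4 = 0.25
0.25 + 7 = 7.25
floor(7.25) = 7

7


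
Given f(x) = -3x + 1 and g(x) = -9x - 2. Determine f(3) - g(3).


f(3) = -8
g(3) = -29
Difference = 21

21


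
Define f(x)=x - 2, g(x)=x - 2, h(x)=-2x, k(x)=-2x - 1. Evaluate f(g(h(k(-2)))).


k(-2) = 3
h(3) = -6
g(-6) = -8
f(-8) = -10

-10


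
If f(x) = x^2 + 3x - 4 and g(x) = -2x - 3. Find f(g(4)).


g(4) = -11
f(-11) = 1*(-11)^2 + 3*(-11) - 4 = 84

84


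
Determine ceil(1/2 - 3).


-2


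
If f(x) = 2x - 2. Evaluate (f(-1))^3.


f(-1) = -4
(-4)^3 = -64

-64


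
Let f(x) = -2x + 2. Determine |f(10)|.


f(10) = -18
|-18| = 18

18


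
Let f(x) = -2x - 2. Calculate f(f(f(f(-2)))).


f(-2) = 2
f(2) = -6
f(-6) = 10
f(10) = -22

-22


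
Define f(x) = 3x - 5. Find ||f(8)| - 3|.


f(8) = 19
|19| = 19
|19 - 3| = 16

16


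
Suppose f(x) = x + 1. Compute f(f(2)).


f(2) = 3
f(3) = 4

4


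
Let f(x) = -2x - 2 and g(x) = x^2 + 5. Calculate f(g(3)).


-30


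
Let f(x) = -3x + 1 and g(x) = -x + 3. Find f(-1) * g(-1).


f(-1) = 4
g(-1) = 4
Product = 16

16


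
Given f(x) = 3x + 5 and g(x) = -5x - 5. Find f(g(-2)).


g(-2) = 5
f(5) = 20

20


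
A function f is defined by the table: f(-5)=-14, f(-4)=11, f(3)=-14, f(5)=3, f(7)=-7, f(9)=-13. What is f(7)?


Reading from the table at x = 7

-7


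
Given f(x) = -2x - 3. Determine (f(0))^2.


f(0) = -3
(-3)^2 = 9

9


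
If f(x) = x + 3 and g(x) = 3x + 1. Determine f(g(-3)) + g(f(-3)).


f(g(-3)) = -5
g(f(-3)) = 1
Sum = -4

-4


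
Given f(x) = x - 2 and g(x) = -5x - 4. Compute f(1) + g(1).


f(1) = -1
g(1) = -9
Sum = -10

-10


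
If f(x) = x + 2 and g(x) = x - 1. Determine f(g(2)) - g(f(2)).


f(g(2)) = 3
g(f(2)) = 3
Difference = 0

0


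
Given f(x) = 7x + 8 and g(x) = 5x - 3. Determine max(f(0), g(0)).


f(0) = 8
g(0) = -3
max = 8

8


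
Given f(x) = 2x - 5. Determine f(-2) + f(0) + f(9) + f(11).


f(-2) = -9
f(0) = -5
f(9) = 13
f(11) = 17
Sum = 16

16


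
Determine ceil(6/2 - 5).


6/2 = 3
3 - 5 = -2
ceil(-2) = -2

-2


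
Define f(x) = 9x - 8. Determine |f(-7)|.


f(-7) = -71
|-71| = 71

71


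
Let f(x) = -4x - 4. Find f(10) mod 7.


f(10) = -44
-44 mod 7 = 5

5


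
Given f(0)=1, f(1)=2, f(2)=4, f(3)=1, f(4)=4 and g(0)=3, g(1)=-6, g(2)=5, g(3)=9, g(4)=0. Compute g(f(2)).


f(2) = 4
g(4) = 0

0


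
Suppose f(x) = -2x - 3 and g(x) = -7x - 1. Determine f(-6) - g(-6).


f(-6) = 9
g(-6) = 41
Difference = -32

-32


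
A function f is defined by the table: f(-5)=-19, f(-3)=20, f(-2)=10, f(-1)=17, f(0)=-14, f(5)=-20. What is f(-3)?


Reading from the table at x = -3

20


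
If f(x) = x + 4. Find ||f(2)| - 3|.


f(2) = 6
|6| = 6
|6 - 3| = 3

3


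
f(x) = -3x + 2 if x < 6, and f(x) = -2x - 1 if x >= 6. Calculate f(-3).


-3 satisfies x < 6
f(-3) = 11

11


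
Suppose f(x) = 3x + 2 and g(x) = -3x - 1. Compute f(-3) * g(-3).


f(-3) = -7
g(-3) = 8
Product = -56

-56


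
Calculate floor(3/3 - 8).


-7


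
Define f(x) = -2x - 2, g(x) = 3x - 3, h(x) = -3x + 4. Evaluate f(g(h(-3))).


h(-3) = 13
g(13) = 36
f(36) = -74

-74


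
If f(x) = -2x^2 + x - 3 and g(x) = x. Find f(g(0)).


g(0) = 0
f(0) = (-2)*(0)^2 + 1*(0) - 3 = -3

-3


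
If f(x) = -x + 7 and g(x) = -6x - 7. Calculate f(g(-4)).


g(-4) = 17
f(17) = -10

-10


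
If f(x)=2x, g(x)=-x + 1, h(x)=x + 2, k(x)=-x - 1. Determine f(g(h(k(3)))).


k(3) = -4
h(-4) = -2
g(-2) = 3
f(3) = 6

6


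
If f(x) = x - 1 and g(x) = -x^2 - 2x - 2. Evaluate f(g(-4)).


g(-4) = -10
f(-10) = -11

-11


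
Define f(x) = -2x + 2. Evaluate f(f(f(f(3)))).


f(3) = -4
f(-4) = 10
f(10) = -18
f(-18) = 38

38


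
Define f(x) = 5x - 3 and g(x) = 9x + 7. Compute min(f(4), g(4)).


17


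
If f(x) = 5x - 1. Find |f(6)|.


29


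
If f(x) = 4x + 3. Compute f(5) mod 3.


f(5) = 23
23 mod 3 = 2

2


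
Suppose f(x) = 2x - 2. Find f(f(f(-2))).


f(-2) = -6
f(-6) = -14
f(-14) = -30

-30


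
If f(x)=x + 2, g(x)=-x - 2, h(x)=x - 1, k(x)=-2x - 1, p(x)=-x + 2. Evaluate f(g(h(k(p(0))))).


p(0) = 2
k(2) = -5
h(-5) = -6
g(-6) = 4
f(4) = 6

6


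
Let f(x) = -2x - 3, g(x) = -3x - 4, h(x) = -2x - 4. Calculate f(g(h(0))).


h(0) = -4
g(-4) = 8
f(8) = -19

-19


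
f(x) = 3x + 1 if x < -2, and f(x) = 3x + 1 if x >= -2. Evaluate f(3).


3 satisfies x >= -2
f(3) = 10

10


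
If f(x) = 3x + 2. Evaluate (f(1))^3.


f(1) = 5
(5)^3 = 125

125


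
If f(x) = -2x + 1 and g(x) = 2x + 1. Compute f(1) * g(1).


f(1) = -1
g(1) = 3
Product = -3

-3


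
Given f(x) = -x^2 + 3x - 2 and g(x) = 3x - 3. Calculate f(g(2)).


g(2) = 3
f(3) = (-1)*(3)^2 + 3*(3) - 2 = -2

-2


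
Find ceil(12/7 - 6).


12/7 = 1.7143
1.7143 - 6 = -4.2857
ceil(-4.2857) = -4

-4


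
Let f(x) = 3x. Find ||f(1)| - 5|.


f(1) = 3
|3| = 3
|3 - 5| = 2

2


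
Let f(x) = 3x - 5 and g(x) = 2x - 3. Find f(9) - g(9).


f(9) = 22
g(9) = 15
Difference = 7

7


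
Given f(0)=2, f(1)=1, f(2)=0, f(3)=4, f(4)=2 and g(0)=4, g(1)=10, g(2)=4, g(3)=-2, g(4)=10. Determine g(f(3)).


f(3) = 4
g(4) = 10

10


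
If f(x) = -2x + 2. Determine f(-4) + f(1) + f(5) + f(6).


-8


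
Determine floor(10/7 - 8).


10/7 = 1.4286
1.4286 - 8 = -6.5714
floor(-6.5714) = -7

-7


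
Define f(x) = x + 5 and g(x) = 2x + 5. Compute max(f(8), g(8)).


f(8) = 13
g(8) = 21
max = 21

21


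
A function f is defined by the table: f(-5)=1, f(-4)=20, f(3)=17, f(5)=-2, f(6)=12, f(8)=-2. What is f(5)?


Reading from the table at x = 5

-2


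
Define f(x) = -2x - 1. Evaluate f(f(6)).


25


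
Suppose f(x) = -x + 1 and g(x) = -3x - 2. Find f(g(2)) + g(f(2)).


f(g(2)) = 9
g(f(2)) = 1
Sum = 10

10


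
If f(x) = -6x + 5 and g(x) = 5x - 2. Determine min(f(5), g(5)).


-25


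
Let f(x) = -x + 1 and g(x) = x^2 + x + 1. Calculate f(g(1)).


g(1) = 3
f(3) = -2

-2


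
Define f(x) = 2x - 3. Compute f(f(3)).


f(3) = 3
f(3) = 3

3


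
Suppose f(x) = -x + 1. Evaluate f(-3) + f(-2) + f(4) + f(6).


-1


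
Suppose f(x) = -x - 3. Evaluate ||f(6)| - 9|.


f(6) = -9
|-9| = 9
|9 - 9| = 0

0


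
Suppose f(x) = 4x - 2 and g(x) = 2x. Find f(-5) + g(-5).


f(-5) = -22
g(-5) = -10
Sum = -32

-32


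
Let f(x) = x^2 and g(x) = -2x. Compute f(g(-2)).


16


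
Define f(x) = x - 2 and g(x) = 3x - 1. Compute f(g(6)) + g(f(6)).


f(g(6)) = 15
g(f(6)) = 11
Sum = 26

26


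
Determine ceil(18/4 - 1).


18/4 = 4.5
4.5 - 1 = 3.5
ceil(3.5) = 4

4


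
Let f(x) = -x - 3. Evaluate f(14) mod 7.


f(14) = -17
-17 mod 7 = 4

4


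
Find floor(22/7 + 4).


7


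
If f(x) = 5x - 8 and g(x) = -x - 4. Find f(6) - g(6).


32


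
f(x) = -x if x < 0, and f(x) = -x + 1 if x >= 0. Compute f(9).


9 satisfies x >= 0
f(9) = -8

-8


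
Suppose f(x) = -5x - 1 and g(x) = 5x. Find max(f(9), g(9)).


f(9) = -46
g(9) = 45
max = 45

45


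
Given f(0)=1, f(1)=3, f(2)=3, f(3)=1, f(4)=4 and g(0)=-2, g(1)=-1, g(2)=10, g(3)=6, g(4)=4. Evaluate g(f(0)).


f(0) = 1
g(1) = -1

-1


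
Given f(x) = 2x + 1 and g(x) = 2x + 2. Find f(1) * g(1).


f(1) = 3
g(1) = 4
Product = 12

12


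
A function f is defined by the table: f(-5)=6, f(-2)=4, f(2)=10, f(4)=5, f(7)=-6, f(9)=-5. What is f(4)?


Reading from the table at x = 4

5


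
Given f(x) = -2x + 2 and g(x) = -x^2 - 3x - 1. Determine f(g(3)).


g(3) = -19
f(-19) = 40

40


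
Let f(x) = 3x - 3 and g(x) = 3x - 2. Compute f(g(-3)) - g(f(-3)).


f(g(-3)) = -36
g(f(-3)) = -38
Difference = 2

2


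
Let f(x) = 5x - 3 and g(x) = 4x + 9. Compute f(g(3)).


102


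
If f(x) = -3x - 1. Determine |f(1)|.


f(1) = -4
|-4| = 4

4


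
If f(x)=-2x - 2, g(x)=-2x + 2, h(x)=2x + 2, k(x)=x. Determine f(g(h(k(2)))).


k(2) = 2
h(2) = 6
g(6) = -10
f(-10) = 18

18


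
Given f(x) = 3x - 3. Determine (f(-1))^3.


f(-1) = -6
(-6)^3 = -216

-216


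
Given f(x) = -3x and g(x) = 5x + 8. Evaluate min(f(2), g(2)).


f(2) = -6
g(2) = 18
min = -6

-6


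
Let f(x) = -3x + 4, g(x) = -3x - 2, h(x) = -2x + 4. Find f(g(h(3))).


-8


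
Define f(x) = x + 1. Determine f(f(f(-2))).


f(-2) = -1
f(-1) = 0
f(0) = 1

1


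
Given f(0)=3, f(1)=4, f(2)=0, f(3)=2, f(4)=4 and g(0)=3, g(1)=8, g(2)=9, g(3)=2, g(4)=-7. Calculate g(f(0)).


f(0) = 3
g(3) = 2

2


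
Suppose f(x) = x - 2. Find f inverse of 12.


Solve x - 2 = 12
x = (12 + 2) / 1 = 14

14


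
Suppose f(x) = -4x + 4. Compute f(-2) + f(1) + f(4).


f(-2) = 12
f(1) = 0
f(4) = -12
Sum = 0

0


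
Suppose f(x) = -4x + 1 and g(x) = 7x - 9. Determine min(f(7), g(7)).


f(7) = -27
g(7) = 40
min = -27

-27


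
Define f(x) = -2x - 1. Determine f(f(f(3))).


-27


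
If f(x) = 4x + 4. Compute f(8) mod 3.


f(8) = 36
36 mod 3 = 0

0


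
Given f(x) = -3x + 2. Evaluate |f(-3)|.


11


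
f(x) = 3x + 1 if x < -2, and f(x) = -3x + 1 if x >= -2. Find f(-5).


-5 satisfies x < -2
f(-5) = -14

-14


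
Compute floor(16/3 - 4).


16/3 = 5.3333
5.3333 - 4 = 1.3333
floor(1.3333) = 1

1


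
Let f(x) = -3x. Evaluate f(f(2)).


f(2) = -6
f(-6) = 18

18


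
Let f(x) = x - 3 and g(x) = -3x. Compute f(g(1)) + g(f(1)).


f(g(1)) = -6
g(f(1)) = 6
Sum = 0

0


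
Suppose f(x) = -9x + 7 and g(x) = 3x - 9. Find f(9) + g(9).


f(9) = -74
g(9) = 18
Sum = -56

-56


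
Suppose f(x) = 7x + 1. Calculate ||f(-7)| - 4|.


f(-7) = -48
|-48| = 48
|48 - 4| = 44

44


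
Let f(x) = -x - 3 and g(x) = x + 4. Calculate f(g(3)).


g(3) = 7
f(7) = -10

-10


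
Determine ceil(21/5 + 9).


14


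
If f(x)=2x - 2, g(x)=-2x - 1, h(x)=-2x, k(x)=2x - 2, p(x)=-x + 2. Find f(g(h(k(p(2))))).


p(2) = 0
k(0) = -2
h(-2) = 4
g(4) = -9
f(-9) = -20

-20


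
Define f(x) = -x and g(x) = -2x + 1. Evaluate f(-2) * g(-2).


f(-2) = 2
g(-2) = 5
Product = 10

10


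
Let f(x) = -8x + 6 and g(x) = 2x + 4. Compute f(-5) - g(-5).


f(-5) = 46
g(-5) = -6
Difference = 52

52


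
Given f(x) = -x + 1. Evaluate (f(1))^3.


0


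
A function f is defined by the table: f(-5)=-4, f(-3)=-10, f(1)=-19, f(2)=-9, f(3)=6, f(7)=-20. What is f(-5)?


-4


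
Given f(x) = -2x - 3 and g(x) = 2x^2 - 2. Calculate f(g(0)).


g(0) = -2
f(-2) = 1

1


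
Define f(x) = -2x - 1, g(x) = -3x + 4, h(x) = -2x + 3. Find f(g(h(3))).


h(3) = -3
g(-3) = 13
f(13) = -27

-27


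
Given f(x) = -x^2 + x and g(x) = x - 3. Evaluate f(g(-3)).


g(-3) = -6
f(-6) = (-1)*(-6)^2 + 1*(-6) = -42

-42


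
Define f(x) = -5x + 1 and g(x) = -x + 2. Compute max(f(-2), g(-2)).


f(-2) = 11
g(-2) = 4
max = 11

11


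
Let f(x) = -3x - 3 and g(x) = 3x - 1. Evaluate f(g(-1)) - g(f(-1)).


f(g(-1)) = 9
g(f(-1)) = -1
Difference = 10

10


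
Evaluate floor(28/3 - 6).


28/3 = 9.3333
9.3333 - 6 = 3.3333
floor(3.3333) = 3

3


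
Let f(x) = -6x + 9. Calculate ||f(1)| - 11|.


f(1) = 3
|3| = 3
|3 - 11| = 8

8


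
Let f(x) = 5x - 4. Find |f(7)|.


f(7) = 31
|31| = 31

31


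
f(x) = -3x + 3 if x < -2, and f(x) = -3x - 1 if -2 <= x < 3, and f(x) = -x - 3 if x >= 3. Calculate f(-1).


-1 satisfies -2 <= x < 3
f(-1) = 2

2


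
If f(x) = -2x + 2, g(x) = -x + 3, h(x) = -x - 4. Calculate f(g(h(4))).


h(4) = -8
g(-8) = 11
f(11) = -20

-20


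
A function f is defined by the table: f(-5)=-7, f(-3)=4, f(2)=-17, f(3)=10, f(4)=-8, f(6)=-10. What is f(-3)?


Reading from the table at x = -3

4


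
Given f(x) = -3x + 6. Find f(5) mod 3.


f(5) = -9
-9 mod 3 = 0

0


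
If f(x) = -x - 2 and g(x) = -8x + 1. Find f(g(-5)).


g(-5) = 41
f(41) = -43

-43


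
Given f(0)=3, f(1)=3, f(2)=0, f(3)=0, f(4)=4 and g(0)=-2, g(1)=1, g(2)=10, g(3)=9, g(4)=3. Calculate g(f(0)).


f(0) = 3
g(3) = 9

9


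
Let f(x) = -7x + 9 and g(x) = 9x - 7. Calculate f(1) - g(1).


f(1) = 2
g(1) = 2
Difference = 0

0


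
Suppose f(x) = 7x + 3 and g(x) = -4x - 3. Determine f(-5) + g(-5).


f(-5) = -32
g(-5) = 17
Sum = -15

-15


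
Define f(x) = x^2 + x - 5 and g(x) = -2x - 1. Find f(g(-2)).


g(-2) = 3
f(3) = 1*(3)^2 + 1*(3) - 5 = 7

7


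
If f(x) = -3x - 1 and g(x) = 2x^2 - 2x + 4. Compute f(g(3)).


-49


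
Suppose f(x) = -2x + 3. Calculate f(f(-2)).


f(-2) = 7
f(7) = -11

-11


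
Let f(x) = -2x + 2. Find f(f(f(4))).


f(4) = -6
f(-6) = 14
f(14) = -26

-26


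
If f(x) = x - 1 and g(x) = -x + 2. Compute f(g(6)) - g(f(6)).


f(g(6)) = -5
g(f(6)) = -3
Difference = -2

-2


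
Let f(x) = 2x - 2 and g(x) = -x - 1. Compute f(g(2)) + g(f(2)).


f(g(2)) = -8
g(f(2)) = -3
Sum = -11

-11


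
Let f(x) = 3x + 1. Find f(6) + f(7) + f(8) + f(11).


f(6) = 19
f(7) = 22
f(8) = 25
f(11) = 34
Sum = 100

100


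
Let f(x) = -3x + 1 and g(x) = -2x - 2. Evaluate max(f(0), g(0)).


f(0) = 1
g(0) = -2
max = 1

1


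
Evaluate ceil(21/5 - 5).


21/5 = 4.2
4.2 - 5 = -0.8
ceil(-0.8) = 0

0


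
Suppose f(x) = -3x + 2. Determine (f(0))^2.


4


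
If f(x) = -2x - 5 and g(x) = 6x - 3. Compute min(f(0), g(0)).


f(0) = -5
g(0) = -3
min = -5

-5


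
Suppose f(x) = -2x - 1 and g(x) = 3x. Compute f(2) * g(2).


f(2) = -5
g(2) = 6
Product = -30

-30


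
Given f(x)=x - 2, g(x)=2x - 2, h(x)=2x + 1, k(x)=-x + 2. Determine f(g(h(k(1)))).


k(1) = 1
h(1) = 3
g(3) = 4
f(4) = 2

2


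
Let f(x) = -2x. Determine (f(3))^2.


36


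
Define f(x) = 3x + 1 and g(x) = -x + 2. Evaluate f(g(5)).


g(5) = -3
f(-3) = -8

-8


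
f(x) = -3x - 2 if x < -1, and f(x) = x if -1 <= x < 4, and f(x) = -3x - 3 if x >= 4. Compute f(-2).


-2 satisfies x < -1
f(-2) = 4

4


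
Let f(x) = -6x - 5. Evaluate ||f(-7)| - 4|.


f(-7) = 37
|37| = 37
|37 - 4| = 33

33


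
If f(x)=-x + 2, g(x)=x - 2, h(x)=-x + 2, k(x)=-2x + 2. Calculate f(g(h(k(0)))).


4


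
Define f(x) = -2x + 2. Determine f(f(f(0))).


f(0) = 2
f(2) = -2
f(-2) = 6

6


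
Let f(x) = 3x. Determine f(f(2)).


18


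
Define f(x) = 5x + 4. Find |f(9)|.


49


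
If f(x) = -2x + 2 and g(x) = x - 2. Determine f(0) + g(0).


f(0) = 2
g(0) = -2
Sum = 0

0


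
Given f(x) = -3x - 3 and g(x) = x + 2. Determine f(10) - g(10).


f(10) = -33
g(10) = 12
Difference = -45

-45


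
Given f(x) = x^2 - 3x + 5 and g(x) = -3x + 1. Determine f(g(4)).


g(4) = -11
f(-11) = 1*(-11)^2 - 3*(-11) + 5 = 159

159


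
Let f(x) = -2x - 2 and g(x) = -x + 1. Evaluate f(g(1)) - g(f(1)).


-7


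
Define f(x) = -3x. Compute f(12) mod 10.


f(12) = -36
-36 mod 10 = 4

4


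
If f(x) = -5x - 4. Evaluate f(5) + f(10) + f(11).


f(5) = -29
f(10) = -54
f(11) = -59
Sum = -142

-142


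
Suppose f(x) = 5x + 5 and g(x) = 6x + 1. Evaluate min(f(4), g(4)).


f(4) = 25
g(4) = 25
min = 25

25


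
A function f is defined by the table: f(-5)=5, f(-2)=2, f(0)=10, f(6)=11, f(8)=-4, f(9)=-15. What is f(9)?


Reading from the table at x = 9

-15


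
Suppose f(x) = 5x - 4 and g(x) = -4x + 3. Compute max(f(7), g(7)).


31


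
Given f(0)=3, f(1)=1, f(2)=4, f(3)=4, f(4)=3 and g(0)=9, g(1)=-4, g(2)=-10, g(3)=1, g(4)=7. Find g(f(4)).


f(4) = 3
g(3) = 1

1


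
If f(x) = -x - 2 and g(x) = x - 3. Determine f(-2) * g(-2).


f(-2) = 0
g(-2) = -5
Product = 0

0


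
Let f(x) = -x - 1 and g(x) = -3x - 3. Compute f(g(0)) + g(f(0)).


2


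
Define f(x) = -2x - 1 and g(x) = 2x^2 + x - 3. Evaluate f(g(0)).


g(0) = -3
f(-3) = 5

5


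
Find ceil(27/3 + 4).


13


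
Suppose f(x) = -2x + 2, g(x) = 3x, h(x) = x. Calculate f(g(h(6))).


h(6) = 6
g(6) = 18
f(18) = -34

-34


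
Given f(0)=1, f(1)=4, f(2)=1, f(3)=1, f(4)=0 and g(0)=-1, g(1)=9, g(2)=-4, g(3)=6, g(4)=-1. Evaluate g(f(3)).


9


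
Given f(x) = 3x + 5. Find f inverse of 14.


Solve 3x + 5 = 14
x = (14 - 5) / 3 = 3

3


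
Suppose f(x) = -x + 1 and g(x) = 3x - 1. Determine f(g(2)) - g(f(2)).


f(g(2)) = -4
g(f(2)) = -4
Difference = 0

0


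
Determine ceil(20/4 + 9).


20/4 = 5
5 + 9 = 14
ceil(14) = 14

14


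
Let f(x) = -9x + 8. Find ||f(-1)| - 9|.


f(-1) = 17
|17| = 17
|17 - 9| = 8

8


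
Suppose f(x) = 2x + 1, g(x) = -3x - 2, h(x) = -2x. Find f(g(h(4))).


h(4) = -8
g(-8) = 22
f(22) = 45

45


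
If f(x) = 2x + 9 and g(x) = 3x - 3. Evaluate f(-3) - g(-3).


15


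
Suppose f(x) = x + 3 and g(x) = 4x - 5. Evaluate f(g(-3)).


-14


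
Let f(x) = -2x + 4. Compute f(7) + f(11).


f(7) = -10
f(11) = -18
Sum = -28

-28


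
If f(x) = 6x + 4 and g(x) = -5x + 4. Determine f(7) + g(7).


f(7) = 46
g(7) = -31
Sum = 15

15


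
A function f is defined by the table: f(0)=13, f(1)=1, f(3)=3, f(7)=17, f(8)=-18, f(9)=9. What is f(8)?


Reading from the table at x = 8

-18


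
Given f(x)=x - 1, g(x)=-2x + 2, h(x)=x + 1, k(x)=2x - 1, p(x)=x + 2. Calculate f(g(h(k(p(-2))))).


1


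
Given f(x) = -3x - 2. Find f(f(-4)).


-32


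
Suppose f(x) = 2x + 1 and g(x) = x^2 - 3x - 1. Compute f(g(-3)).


g(-3) = 17
f(17) = 35

35


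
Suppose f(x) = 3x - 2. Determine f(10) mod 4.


f(10) = 28
28 mod 4 = 0

0


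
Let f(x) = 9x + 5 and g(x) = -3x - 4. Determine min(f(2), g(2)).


f(2) = 23
g(2) = -10
min = -10

-10


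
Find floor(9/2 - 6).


9/2 = 4.5
4.5 - 6 = -1.5
floor(-1.5) = -2

-2


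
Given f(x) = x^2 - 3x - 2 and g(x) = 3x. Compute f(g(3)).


g(3) = 9
f(9) = 1*(9)^2 - 3*(9) - 2 = 52

52


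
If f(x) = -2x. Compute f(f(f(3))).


-24


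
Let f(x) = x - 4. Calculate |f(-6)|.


10


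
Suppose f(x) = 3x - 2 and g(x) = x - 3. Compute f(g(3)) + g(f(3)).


f(g(3)) = -2
g(f(3)) = 4
Sum = 2

2


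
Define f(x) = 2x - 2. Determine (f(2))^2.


f(2) = 2
(2)^2 = 4

4


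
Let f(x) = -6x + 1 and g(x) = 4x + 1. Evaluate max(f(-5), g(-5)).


f(-5) = 31
g(-5) = -19
max = 31

31


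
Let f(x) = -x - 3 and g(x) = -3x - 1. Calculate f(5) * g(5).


f(5) = -8
g(5) = -16
Product = 128

128


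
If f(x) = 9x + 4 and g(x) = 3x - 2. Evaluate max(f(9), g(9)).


85


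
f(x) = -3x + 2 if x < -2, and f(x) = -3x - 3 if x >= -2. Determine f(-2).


-2 satisfies x >= -2
f(-2) = 3

3


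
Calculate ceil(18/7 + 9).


12


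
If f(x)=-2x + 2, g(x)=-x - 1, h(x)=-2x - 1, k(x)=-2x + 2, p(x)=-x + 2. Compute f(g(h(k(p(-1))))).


p(-1) = 3
k(3) = -4
h(-4) = 7
g(7) = -8
f(-8) = 18

18


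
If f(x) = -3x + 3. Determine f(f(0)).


f(0) = 3
f(3) = -6

-6


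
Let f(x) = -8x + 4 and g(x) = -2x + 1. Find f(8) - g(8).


f(8) = -60
g(8) = -15
Difference = -45

-45


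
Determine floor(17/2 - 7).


17/2 = 8.5
8.5 - 7 = 1.5
floor(1.5) = 1

1


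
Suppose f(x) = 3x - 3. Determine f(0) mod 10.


f(0) = -3
-3 mod 10 = 7

7


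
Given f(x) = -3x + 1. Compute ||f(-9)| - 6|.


f(-9) = 28
|28| = 28
|28 - 6| = 22

22


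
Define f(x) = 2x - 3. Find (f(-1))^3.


f(-1) = -5
(-5)^3 = -125

-125


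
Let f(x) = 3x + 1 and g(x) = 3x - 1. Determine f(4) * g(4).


f(4) = 13
g(4) = 11
Product = 143

143


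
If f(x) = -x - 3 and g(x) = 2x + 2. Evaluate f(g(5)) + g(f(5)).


f(g(5)) = -15
g(f(5)) = -14
Sum = -29

-29


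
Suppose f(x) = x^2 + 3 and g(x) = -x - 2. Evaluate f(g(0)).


g(0) = -2
f(-2) = 1*(-2)^2 + 3 = 7

7


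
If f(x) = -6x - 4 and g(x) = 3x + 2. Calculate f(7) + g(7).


f(7) = -46
g(7) = 23
Sum = -23

-23


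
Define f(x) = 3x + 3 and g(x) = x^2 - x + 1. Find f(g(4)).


g(4) = 13
f(13) = 42

42


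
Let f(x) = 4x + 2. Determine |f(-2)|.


f(-2) = -6
|-6| = 6

6


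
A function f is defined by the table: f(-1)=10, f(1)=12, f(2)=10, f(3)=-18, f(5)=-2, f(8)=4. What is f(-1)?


Reading from the table at x = -1

10
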